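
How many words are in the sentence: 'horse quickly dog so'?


Counting words by splitting on spaces:
  Word 1: 'horse'
  Word 2: 'quickly'
  Word 3: 'dog'
  Word 4: 'so'
Total words: 4

4


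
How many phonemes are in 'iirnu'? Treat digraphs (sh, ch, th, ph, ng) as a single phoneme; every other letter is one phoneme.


Parsing 'iirnu' greedily, digraphs first:
  'i' -> vowel phoneme (phonemes so far: 1)
  'i' -> vowel phoneme (phonemes so far: 2)
  'r' -> consonant phoneme (phonemes so far: 3)
  'n' -> consonant phoneme (phonemes so far: 4)
  'u' -> vowel phoneme (phonemes so far: 5)
Total phonemes: 5

5


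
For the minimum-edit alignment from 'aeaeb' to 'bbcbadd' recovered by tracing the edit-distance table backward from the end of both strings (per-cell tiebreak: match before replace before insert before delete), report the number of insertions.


Edit distance = 6. Backtracking from cell (5, 7) with preference match > replace > insert > delete,
then listing the resulting alignment 'aeaeb' -> 'bbcbadd' left to right:
  Step 1: insert 'b' [insertion #1]
  Step 2: insert 'b' [insertion #2]
  Step 3: replace a->c
  Step 4: replace e->b
  Step 5: keep 'a'
  Step 6: replace e->d
  Step 7: replace b->d
Total insertions: 2

2


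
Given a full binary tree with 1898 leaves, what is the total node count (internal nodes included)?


Leaf nodes (terminals): 1898
Internal nodes = n - 1 = 1898 - 1 = 1897
Total = leaves + internal = 1898 + 1897 = 3795

3795


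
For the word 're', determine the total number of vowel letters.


Scanning each character of 're':
  Position 1: 'r' -> consonant (running count: 0)
  Position 2: 'e' -> vowel (running count: 1)
Total vowels: 1

1


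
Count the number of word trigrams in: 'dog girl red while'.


Word trigrams from [4] words:
  Trigram 1: (dog girl red)
  Trigram 2: (girl red while)
Total word trigrams: 4 - 2 = 2

2


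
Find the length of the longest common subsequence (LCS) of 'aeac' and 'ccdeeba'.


DP table for LCS of 'aeac' and 'ccdeeba':
       c  c  d  e  e  b  a
    0  0  0  0  0  0  0  0
  a 0  0  0  0  0  0  0  1
  e 0  0  0  0  1  1  1  1
  a 0  0  0  0  1  1  1  2
  c 0  1  1  1  1  1  1  2
LCS: 'ea'
LCS length = 2

2


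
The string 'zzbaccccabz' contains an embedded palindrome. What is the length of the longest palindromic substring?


Scanning 'zzbaccccabz' for palindromic substrings.
Substring at positions 1-10: 'zbaccccabz'.
Check: reverse('zbaccccabz') = 'zbaccccabz' -> palindrome confirmed.
Neighbouring characters ('z' / '-') break symmetry, so it cannot extend further.
No longer palindromic substring exists; longest length = 10

10


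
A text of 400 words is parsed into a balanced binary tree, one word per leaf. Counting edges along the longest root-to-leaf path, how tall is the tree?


In a balanced binary tree with n leaves the deepest leaf is ceil(log2(n)) edges below the root.
log2(400) = 8.6439
ceil(8.6439) = 9
height (edges) = 9

9


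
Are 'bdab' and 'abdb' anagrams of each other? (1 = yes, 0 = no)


Sort characters of 'bdab': 'abbd'
Sort characters of 'abdb': 'abbd'
Sorted forms match -> they ARE anagrams
Result: 1

1


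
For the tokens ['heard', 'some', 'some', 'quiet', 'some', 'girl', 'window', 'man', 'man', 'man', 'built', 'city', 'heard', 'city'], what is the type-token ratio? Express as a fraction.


Tokens: 14
Unique types: ('built', 'city', 'girl', 'heard', 'man', 'quiet', 'some', 'window') = 8
TTR = 8/14
Simplify: divide both by 2 -> 4/7
TTR = 4/7

4/7


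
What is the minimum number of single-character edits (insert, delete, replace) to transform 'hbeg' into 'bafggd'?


Building DP table for s1='hbeg' (len 4) and s2='bafggd' (len 6):
       b  a  f  g  g  d
    0  1  2  3  4  5  6
  h 1  1  2  3  4  5  6
  b 2  1  2  3  4  5  6
  e 3  2  2  3  4  5  6
  g 4  3  3  3  3  4  5
Edit distance = dp[4][6] = 5

5


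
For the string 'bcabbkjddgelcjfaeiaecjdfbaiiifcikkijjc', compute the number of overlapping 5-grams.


String 'bcabbkjddgelcjfaeiaecjdfbaiiifcikkijjc' has length L = 38.
Number of overlapping n-grams = L - n + 1
Substituting: 38 - 5 + 1 = 34

34


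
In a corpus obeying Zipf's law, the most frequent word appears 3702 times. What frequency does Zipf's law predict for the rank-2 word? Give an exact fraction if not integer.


Zipf's law: freq(rank) = f1 / rank
f1 = 3702, rank = 2
freq = 3702 / 2
= 1851

1851


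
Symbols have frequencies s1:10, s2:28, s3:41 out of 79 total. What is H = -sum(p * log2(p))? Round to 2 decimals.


Computing entropy H = -sum(p_i * log2(p_i)):
  s1: p = 10/79 = 0.1266, -p*log2(p) = 0.3774
  s2: p = 28/79 = 0.3544, -p*log2(p) = 0.5304
  s3: p = 41/79 = 0.5190, -p*log2(p) = 0.4911
H = sum of terms = 1.3989
Rounded to 2 decimals: 1.40

1.40


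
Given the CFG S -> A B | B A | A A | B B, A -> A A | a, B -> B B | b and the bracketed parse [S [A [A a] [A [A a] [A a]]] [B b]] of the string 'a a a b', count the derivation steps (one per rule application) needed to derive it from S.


Every bracketed nonterminal node [X ...] in the tree is produced by exactly one rule application.
Reading the tree off as a leftmost derivation:
  Step 1: S  =>  A B   (applied S -> A B)
  Step 2: A B  =>  A A B   (applied A -> A A)
  Step 3: A A B  =>  a A B   (applied A -> a)
  Step 4: a A B  =>  a A A B   (applied A -> A A)
  Step 5: a A A B  =>  a a A B   (applied A -> a)
  Step 6: a a A B  =>  a a a B   (applied A -> a)
  Step 7: a a a B  =>  a a a b   (applied B -> b)
Final yield: a a a b
Total rewrite steps: 7

7


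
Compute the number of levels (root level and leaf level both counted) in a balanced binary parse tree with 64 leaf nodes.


In a balanced binary tree with n leaves the deepest leaf is ceil(log2(n)) edges below the root,
so counting node levels inclusive of root and leaves gives ceil(log2(n)) + 1 levels.
log2(64) = 6.0000
ceil(6.0000) = 6
levels = 6 + 1 = 7

7


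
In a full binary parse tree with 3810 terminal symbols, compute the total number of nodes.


Leaf nodes (terminals): 3810
Internal nodes = n - 1 = 3810 - 1 = 3809
Total = leaves + internal = 3810 + 3809 = 7619

7619


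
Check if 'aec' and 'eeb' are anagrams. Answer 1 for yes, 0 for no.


Sort characters of 'aec': 'ace'
Sort characters of 'eeb': 'bee'
Sorted forms differ -> they are NOT anagrams
Result: 0

0


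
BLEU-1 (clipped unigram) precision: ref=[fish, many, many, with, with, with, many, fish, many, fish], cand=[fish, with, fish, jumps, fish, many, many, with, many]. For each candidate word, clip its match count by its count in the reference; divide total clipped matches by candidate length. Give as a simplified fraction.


Reference word counts: {'fish': 3, 'many': 4, 'with': 3}
Checking each candidate word (with clipping):
  'fish' -> in reference (ref count 3, used 1/3) -> match (matches: 1)
  'with' -> in reference (ref count 3, used 1/3) -> match (matches: 2)
  'fish' -> in reference (ref count 3, used 2/3) -> match (matches: 3)
  'jumps' -> not in reference -> no match (matches: 3)
  'fish' -> in reference (ref count 3, used 3/3) -> match (matches: 4)
  'many' -> in reference (ref count 4, used 1/4) -> match (matches: 5)
  'many' -> in reference (ref count 4, used 2/4) -> match (matches: 6)
  'with' -> in reference (ref count 3, used 2/3) -> match (matches: 7)
  'many' -> in reference (ref count 4, used 3/4) -> match (matches: 8)
Clipped matches: 8, Candidate length: 9
Precision = 8/9

8/9


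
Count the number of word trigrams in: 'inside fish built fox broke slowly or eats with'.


Word trigrams from [9] words:
  Trigram 1: (inside fish built)
  Trigram 2: (fish built fox)
  Trigram 3: (built fox broke)
  Trigram 4: (fox broke slowly)
  Trigram 5: (broke slowly or)
  Trigram 6: (slowly or eats)
  Trigram 7: (or eats with)
Total word trigrams: 9 - 2 = 7

7


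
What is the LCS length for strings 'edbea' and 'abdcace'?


DP table for LCS of 'edbea' and 'abdcace':
       a  b  d  c  a  c  e
    0  0  0  0  0  0  0  0
  e 0  0  0  0  0  0  0  1
  d 0  0  0  1  1  1  1  1
  b 0  0  1  1  1  1  1  1
  e 0  0  1  1  1  1  1  2
  a 0  1  1  1  1  2  2  2
LCS: 'de'
LCS length = 2

2


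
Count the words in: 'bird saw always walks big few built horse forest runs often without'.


Counting words by splitting on spaces:
  Word 1: 'bird'
  Word 2: 'saw'
  Word 3: 'always'
  Word 4: 'walks'
  Word 5: 'big'
  Word 6: 'few'
  Word 7: 'built'
  Word 8: 'horse'
  Word 9: 'forest'
  Word 10: 'runs'
  Word 11: 'often'
  Word 12: 'without'
Total words: 12

12


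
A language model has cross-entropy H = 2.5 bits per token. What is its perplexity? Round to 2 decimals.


Perplexity formula: PP = 2^H
H = 2.5
PP = 2^2.5
Decompose: 2^2.5 = 2^2 * 2^0.5 = 2^2 * sqrt(2)
2^2 = 4, sqrt(2) ~ 1.4142136
PP ~ 4 * 1.4142136 = 5.6568544
Rounded to 2 decimals: 5.66

5.66


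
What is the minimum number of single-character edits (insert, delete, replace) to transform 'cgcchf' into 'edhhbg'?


Building DP table for s1='cgcchf' (len 6) and s2='edhhbg' (len 6):
       e  d  h  h  b  g
    0  1  2  3  4  5  6
  c 1  1  2  3  4  5  6
  g 2  2  2  3  4  5  5
  c 3  3  3  3  4  5  6
  c 4  4  4  4  4  5  6
  h 5  5  5  4  4  5  6
  f 6  6  6  5  5  5  6
Edit distance = dp[6][6] = 6

6


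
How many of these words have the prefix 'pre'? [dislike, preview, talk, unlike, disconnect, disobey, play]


Checking each word for prefix 'pre':
  'dislike' -> no (count: 0)
  'preview' -> YES, starts with 'pre' (count: 1)
  'talk' -> no (count: 1)
  'unlike' -> no (count: 1)
  'disconnect' -> no (count: 1)
  'disobey' -> no (count: 1)
  'play' -> no (count: 1)
Total with prefix 'pre': 1

1


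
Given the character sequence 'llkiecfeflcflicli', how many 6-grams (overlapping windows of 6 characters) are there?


String 'llkiecfeflcflicli' has length L = 17.
Number of overlapping n-grams = L - n + 1
Substituting: 17 - 6 + 1 = 12

12


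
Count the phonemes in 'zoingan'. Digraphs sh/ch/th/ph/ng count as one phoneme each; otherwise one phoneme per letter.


Parsing 'zoingan' greedily, digraphs first:
  'z' -> consonant phoneme (phonemes so far: 1)
  'o' -> vowel phoneme (phonemes so far: 2)
  'i' -> vowel phoneme (phonemes so far: 3)
  'ng' -> digraph (1 consonant phoneme) (phonemes so far: 4)
  'a' -> vowel phoneme (phonemes so far: 5)
  'n' -> consonant phoneme (phonemes so far: 6)
Total phonemes: 6

6


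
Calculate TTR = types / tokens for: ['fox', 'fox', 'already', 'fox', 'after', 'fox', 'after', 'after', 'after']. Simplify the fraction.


Tokens: 9
Unique types: ('after', 'already', 'fox') = 3
TTR = 3/9
Simplify: divide both by 3 -> 1/3
TTR = 1/3

1/3


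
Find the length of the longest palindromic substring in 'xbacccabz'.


Scanning 'xbacccabz' for palindromic substrings.
Substring at positions 1-7: 'bacccab'.
Check: reverse('bacccab') = 'bacccab' -> palindrome confirmed.
Neighbouring characters ('x' / 'z') break symmetry, so it cannot extend further.
No longer palindromic substring exists; longest length = 7

7


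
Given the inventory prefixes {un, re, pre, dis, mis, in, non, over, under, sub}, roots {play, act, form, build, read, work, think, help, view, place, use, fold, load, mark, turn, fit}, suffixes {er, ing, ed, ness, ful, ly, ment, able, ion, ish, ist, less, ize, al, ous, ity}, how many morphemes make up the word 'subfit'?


Segmenting 'subfit' against the inventory:
  'sub' -> prefix (morpheme 1)
  'fit' -> root (morpheme 2)
Total morphemes: 2

2


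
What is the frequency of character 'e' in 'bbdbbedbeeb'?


Scanning 'bbdbbedbeeb' for 'e':
  Position 5: 'e' -> MATCH (count: 1)
  Position 8: 'e' -> MATCH (count: 2)
  Position 9: 'e' -> MATCH (count: 3)
Total occurrences of 'e': 3

3


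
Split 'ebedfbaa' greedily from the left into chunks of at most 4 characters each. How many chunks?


'ebedfbaa' has 8 characters.
Chunking with max size 4:
  Chunk 1: 'ebed' (positions 0-3)
  Chunk 2: 'fbaa' (positions 4-7)
Total chunks: ceil(8 / 4) = 2

2


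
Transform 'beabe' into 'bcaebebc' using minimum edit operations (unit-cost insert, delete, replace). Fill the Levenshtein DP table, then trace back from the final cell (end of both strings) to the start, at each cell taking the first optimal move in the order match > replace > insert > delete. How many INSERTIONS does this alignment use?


Edit distance = 4. Backtracking from cell (5, 8) with preference match > replace > insert > delete,
then listing the resulting alignment 'beabe' -> 'bcaebebc' left to right:
  Step 1: keep 'b'
  Step 2: replace e->c
  Step 3: keep 'a'
  Step 4: insert 'e' [insertion #1]
  Step 5: keep 'b'
  Step 6: keep 'e'
  Step 7: insert 'b' [insertion #2]
  Step 8: insert 'c' [insertion #3]
Total insertions: 3

3


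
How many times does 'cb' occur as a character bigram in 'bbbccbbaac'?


Scanning 'bbbccbbaac' for bigram 'cb':
  Position 0: 'bb' -> no
  Position 1: 'bb' -> no
  Position 2: 'bc' -> no
  Position 3: 'cc' -> no
  Position 4: 'cb' -> MATCH
  Position 5: 'bb' -> no
  Position 6: 'ba' -> no
  Position 7: 'aa' -> no
  Position 8: 'ac' -> no
Total matches: 1

1


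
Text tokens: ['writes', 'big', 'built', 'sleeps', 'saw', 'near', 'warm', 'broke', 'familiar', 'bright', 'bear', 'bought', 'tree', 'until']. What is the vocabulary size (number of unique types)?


Listing all tokens and tracking unique types:
  Token 1: 'writes' -> NEW (unique so far: 1)
  Token 2: 'big' -> NEW (unique so far: 2)
  Token 3: 'built' -> NEW (unique so far: 3)
  Token 4: 'sleeps' -> NEW (unique so far: 4)
  Token 5: 'saw' -> NEW (unique so far: 5)
  Token 6: 'near' -> NEW (unique so far: 6)
  Token 7: 'warm' -> NEW (unique so far: 7)
  Token 8: 'broke' -> NEW (unique so far: 8)
  Token 9: 'familiar' -> NEW (unique so far: 9)
  Token 10: 'bright' -> NEW (unique so far: 10)
  Token 11: 'bear' -> NEW (unique so far: 11)
  Token 12: 'bought' -> NEW (unique so far: 12)
  Token 13: 'tree' -> NEW (unique so far: 13)
  Token 14: 'until' -> NEW (unique so far: 14)
Unique types: ('bear', 'big', 'bought', 'bright', 'broke', 'built', 'familiar', 'near', 'saw', 'sleeps', 'tree', 'until', 'warm', 'writes')
Vocabulary size: 14

14


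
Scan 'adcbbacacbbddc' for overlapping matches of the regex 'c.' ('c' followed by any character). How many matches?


Pattern: c. means 'c' followed by any character.
Scanning 'adcbbacacbbddc' position-by-position:
  Pos 0: window 'ad' -> no
  Pos 1: window 'dc' -> no
  Pos 2: window 'cb' -> MATCH
  Pos 3: window 'bb' -> no
  Pos 4: window 'ba' -> no
  Pos 5: window 'ac' -> no
  Pos 6: window 'ca' -> MATCH
  Pos 7: window 'ac' -> no
  Pos 8: window 'cb' -> MATCH
  Pos 9: window 'bb' -> no
  Pos 10: window 'bd' -> no
  Pos 11: window 'dd' -> no
  Pos 12: window 'dc' -> no
  Pos 13: window 'c' -> no
Total matches: 3

3


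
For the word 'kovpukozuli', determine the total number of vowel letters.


Scanning each character of 'kovpukozuli':
  Position 1: 'k' -> consonant (running count: 0)
  Position 2: 'o' -> vowel (running count: 1)
  Position 3: 'v' -> consonant (running count: 1)
  Position 4: 'p' -> consonant (running count: 1)
  Position 5: 'u' -> vowel (running count: 2)
  Position 6: 'k' -> consonant (running count: 2)
  Position 7: 'o' -> vowel (running count: 3)
  Position 8: 'z' -> consonant (running count: 3)
  Position 9: 'u' -> vowel (running count: 4)
  Position 10: 'l' -> consonant (running count: 4)
  Position 11: 'i' -> vowel (running count: 5)
Total vowels: 5

5


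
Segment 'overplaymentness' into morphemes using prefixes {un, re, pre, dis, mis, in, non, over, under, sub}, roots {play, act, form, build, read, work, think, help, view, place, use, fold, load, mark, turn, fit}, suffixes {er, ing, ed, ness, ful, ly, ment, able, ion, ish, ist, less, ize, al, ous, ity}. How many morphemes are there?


Segmenting 'overplaymentness' against the inventory:
  'over' -> prefix (morpheme 1)
  'play' -> root (morpheme 2)
  'ment' -> suffix (morpheme 3)
  'ness' -> suffix (morpheme 4)
Total morphemes: 4

4


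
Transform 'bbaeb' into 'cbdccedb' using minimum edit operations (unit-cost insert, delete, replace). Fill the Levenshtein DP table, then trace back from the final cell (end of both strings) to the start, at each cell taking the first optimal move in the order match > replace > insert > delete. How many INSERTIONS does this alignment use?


Edit distance = 5. Backtracking from cell (5, 8) with preference match > replace > insert > delete,
then listing the resulting alignment 'bbaeb' -> 'cbdccedb' left to right:
  Step 1: insert 'c' [insertion #1]
  Step 2: keep 'b'
  Step 3: insert 'd' [insertion #2]
  Step 4: replace b->c
  Step 5: replace a->c
  Step 6: keep 'e'
  Step 7: insert 'd' [insertion #3]
  Step 8: keep 'b'
Total insertions: 3

3


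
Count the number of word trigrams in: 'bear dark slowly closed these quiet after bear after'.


Word trigrams from [9] words:
  Trigram 1: (bear dark slowly)
  Trigram 2: (dark slowly closed)
  Trigram 3: (slowly closed these)
  Trigram 4: (closed these quiet)
  Trigram 5: (these quiet after)
  Trigram 6: (quiet after bear)
  Trigram 7: (after bear after)
Total word trigrams: 9 - 2 = 7

7


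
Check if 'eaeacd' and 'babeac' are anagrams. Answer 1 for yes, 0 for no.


Sort characters of 'eaeacd': 'aacdee'
Sort characters of 'babeac': 'aabbce'
Sorted forms differ -> they are NOT anagrams
Result: 0

0


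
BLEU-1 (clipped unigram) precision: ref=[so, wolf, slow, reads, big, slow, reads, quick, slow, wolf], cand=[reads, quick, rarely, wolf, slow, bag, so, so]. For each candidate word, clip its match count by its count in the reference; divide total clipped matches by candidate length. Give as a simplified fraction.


Reference word counts: {'big': 1, 'quick': 1, 'reads': 2, 'slow': 3, 'so': 1, 'wolf': 2}
Checking each candidate word (with clipping):
  'reads' -> in reference (ref count 2, used 1/2) -> match (matches: 1)
  'quick' -> in reference (ref count 1, used 1/1) -> match (matches: 2)
  'rarely' -> not in reference -> no match (matches: 2)
  'wolf' -> in reference (ref count 2, used 1/2) -> match (matches: 3)
  'slow' -> in reference (ref count 3, used 1/3) -> match (matches: 4)
  'bag' -> not in reference -> no match (matches: 4)
  'so' -> in reference (ref count 1, used 1/1) -> match (matches: 5)
  'so' -> ref count 1 already used up (1/1) -> clipped, no match (matches: 5)
Clipped matches: 5, Candidate length: 8
Precision = 5/8

5/8


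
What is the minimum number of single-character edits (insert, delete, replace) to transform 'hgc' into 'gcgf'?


Building DP table for s1='hgc' (len 3) and s2='gcgf' (len 4):
       g  c  g  f
    0  1  2  3  4
  h 1  1  2  3  4
  g 2  1  2  2  3
  c 3  2  1  2  3
Edit distance = dp[3][4] = 3

3


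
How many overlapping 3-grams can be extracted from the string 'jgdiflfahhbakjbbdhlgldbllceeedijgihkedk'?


String 'jgdiflfahhbakjbbdhlgldbllceeedijgihkedk' has length L = 39.
Number of overlapping n-grams = L - n + 1
Substituting: 39 - 3 + 1 = 37

37


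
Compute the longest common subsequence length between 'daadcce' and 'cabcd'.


DP table for LCS of 'daadcce' and 'cabcd':
       c  a  b  c  d
    0  0  0  0  0  0
  d 0  0  0  0  0  1
  a 0  0  1  1  1  1
  a 0  0  1  1  1  1
  d 0  0  1  1  1  2
  c 0  1  1  1  2  2
  c 0  1  1  1  2  2
  e 0  1  1  1  2  2
LCS: 'ad'
LCS length = 2

2


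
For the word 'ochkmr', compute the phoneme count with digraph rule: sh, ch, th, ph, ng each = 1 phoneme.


Parsing 'ochkmr' greedily, digraphs first:
  'o' -> vowel phoneme (phonemes so far: 1)
  'ch' -> digraph (1 consonant phoneme) (phonemes so far: 2)
  'k' -> consonant phoneme (phonemes so far: 3)
  'm' -> consonant phoneme (phonemes so far: 4)
  'r' -> consonant phoneme (phonemes so far: 5)
Total phonemes: 5

5


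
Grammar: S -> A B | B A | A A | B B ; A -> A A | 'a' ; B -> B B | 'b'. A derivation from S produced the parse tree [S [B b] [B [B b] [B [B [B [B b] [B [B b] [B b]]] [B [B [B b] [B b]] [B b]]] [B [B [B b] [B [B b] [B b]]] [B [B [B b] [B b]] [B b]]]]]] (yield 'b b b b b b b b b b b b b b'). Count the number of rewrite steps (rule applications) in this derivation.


Every bracketed nonterminal node [X ...] in the tree is produced by exactly one rule application.
Reading the tree off as a leftmost derivation:
  Step 1: S  =>  B B   (applied S -> B B)
  Step 2: B B  =>  b B   (applied B -> b)
  Step 3: b B  =>  b B B   (applied B -> B B)
  Step 4: b B B  =>  b b B   (applied B -> b)
  Step 5: b b B  =>  b b B B   (applied B -> B B)
  Step 6: b b B B  =>  b b B B B   (applied B -> B B)
  Step 7: b b B B B  =>  b b B B B B   (applied B -> B B)
  Step 8: b b B B B B  =>  b b b B B B   (applied B -> b)
  Step 9: b b b B B B  =>  b b b B B B B   (applied B -> B B)
  Step 10: b b b B B B B  =>  b b b b B B B   (applied B -> b)
  Step 11: b b b b B B B  =>  b b b b b B B   (applied B -> b)
  Step 12: b b b b b B B  =>  b b b b b B B B   (applied B -> B B)
  Step 13: b b b b b B B B  =>  b b b b b B B B B   (applied B -> B B)
  Step 14: b b b b b B B B B  =>  b b b b b b B B B   (applied B -> b)
  Step 15: b b b b b b B B B  =>  b b b b b b b B B   (applied B -> b)
  Step 16: b b b b b b b B B  =>  b b b b b b b b B   (applied B -> b)
  Step 17: b b b b b b b b B  =>  b b b b b b b b B B   (applied B -> B B)
  Step 18: b b b b b b b b B B  =>  b b b b b b b b B B B   (applied B -> B B)
  Step 19: b b b b b b b b B B B  =>  b b b b b b b b b B B   (applied B -> b)
  Step 20: b b b b b b b b b B B  =>  b b b b b b b b b B B B   (applied B -> B B)
  Step 21: b b b b b b b b b B B B  =>  b b b b b b b b b b B B   (applied B -> b)
  Step 22: b b b b b b b b b b B B  =>  b b b b b b b b b b b B   (applied B -> b)
  Step 23: b b b b b b b b b b b B  =>  b b b b b b b b b b b B B   (applied B -> B B)
  Step 24: b b b b b b b b b b b B B  =>  b b b b b b b b b b b B B B   (applied B -> B B)
  Step 25: b b b b b b b b b b b B B B  =>  b b b b b b b b b b b b B B   (applied B -> b)
  Step 26: b b b b b b b b b b b b B B  =>  b b b b b b b b b b b b b B   (applied B -> b)
  Step 27: b b b b b b b b b b b b b B  =>  b b b b b b b b b b b b b b   (applied B -> b)
Final yield: b b b b b b b b b b b b b b
Total rewrite steps: 27

27


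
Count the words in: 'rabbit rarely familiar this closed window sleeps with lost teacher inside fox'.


Counting words by splitting on spaces:
  Word 1: 'rabbit'
  Word 2: 'rarely'
  Word 3: 'familiar'
  Word 4: 'this'
  Word 5: 'closed'
  Word 6: 'window'
  Word 7: 'sleeps'
  Word 8: 'with'
  Word 9: 'lost'
  Word 10: 'teacher'
  Word 11: 'inside'
  Word 12: 'fox'
Total words: 12

12


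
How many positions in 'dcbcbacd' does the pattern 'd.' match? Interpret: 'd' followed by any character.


Pattern: d. means 'd' followed by any character.
Scanning 'dcbcbacd' position-by-position:
  Pos 0: window 'dc' -> MATCH
  Pos 1: window 'cb' -> no
  Pos 2: window 'bc' -> no
  Pos 3: window 'cb' -> no
  Pos 4: window 'ba' -> no
  Pos 5: window 'ac' -> no
  Pos 6: window 'cd' -> no
  Pos 7: window 'd' -> no
Total matches: 1

1


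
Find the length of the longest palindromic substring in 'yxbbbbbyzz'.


Scanning 'yxbbbbbyzz' for palindromic substrings.
Substring at positions 2-6: 'bbbbb'.
Check: reverse('bbbbb') = 'bbbbb' -> palindrome confirmed.
Neighbouring characters ('x' / 'y') break symmetry, so it cannot extend further.
No longer palindromic substring exists; longest length = 5

5


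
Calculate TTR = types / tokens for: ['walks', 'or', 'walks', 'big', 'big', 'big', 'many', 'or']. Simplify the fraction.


Tokens: 8
Unique types: ('big', 'many', 'or', 'walks') = 4
TTR = 4/8
Simplify: divide both by 4 -> 1/2
TTR = 1/2

1/2


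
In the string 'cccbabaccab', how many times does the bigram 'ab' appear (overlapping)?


Scanning 'cccbabaccab' for bigram 'ab':
  Position 0: 'cc' -> no
  Position 1: 'cc' -> no
  Position 2: 'cb' -> no
  Position 3: 'ba' -> no
  Position 4: 'ab' -> MATCH
  Position 5: 'ba' -> no
  Position 6: 'ac' -> no
  Position 7: 'cc' -> no
  Position 8: 'ca' -> no
  Position 9: 'ab' -> MATCH
Total matches: 2

2


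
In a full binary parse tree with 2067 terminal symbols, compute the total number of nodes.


Leaf nodes (terminals): 2067
Internal nodes = n - 1 = 2067 - 1 = 2066
Total = leaves + internal = 2067 + 2066 = 4133

4133


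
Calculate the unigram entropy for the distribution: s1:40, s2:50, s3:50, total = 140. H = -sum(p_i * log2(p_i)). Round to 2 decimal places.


Computing entropy H = -sum(p_i * log2(p_i)):
  s1: p = 40/140 = 0.2857, -p*log2(p) = 0.5164
  s2: p = 50/140 = 0.3571, -p*log2(p) = 0.5305
  s3: p = 50/140 = 0.3571, -p*log2(p) = 0.5305
H = sum of terms = 1.5774
Rounded to 2 decimals: 1.58

1.58


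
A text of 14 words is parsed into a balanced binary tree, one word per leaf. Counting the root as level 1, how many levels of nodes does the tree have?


In a balanced binary tree with n leaves the deepest leaf is ceil(log2(n)) edges below the root,
so counting node levels inclusive of root and leaves gives ceil(log2(n)) + 1 levels.
log2(14) = 3.8074
ceil(3.8074) = 4
levels = 4 + 1 = 5

5


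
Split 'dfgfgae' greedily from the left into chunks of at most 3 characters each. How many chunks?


'dfgfgae' has 7 characters.
Chunking with max size 3:
  Chunk 1: 'dfg' (positions 0-2)
  Chunk 2: 'fga' (positions 3-5)
  Chunk 3: 'e' (positions 6-6)
Total chunks: ceil(7 / 3) = 3

3


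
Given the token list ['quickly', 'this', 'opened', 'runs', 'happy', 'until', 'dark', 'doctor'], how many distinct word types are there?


Listing all tokens and tracking unique types:
  Token 1: 'quickly' -> NEW (unique so far: 1)
  Token 2: 'this' -> NEW (unique so far: 2)
  Token 3: 'opened' -> NEW (unique so far: 3)
  Token 4: 'runs' -> NEW (unique so far: 4)
  Token 5: 'happy' -> NEW (unique so far: 5)
  Token 6: 'until' -> NEW (unique so far: 6)
  Token 7: 'dark' -> NEW (unique so far: 7)
  Token 8: 'doctor' -> NEW (unique so far: 8)
Unique types: ('dark', 'doctor', 'happy', 'opened', 'quickly', 'runs', 'this', 'until')
Vocabulary size: 8

8


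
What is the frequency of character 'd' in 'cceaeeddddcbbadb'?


Scanning 'cceaeeddddcbbadb' for 'd':
  Position 6: 'd' -> MATCH (count: 1)
  Position 7: 'd' -> MATCH (count: 2)
  Position 8: 'd' -> MATCH (count: 3)
  Position 9: 'd' -> MATCH (count: 4)
  Position 14: 'd' -> MATCH (count: 5)
Total occurrences of 'd': 5

5


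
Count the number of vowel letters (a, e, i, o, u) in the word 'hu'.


Scanning each character of 'hu':
  Position 1: 'h' -> consonant (running count: 0)
  Position 2: 'u' -> vowel (running count: 1)
Total vowels: 1

1


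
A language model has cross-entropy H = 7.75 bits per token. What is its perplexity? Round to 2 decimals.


Perplexity formula: PP = 2^H
H = 7.75
PP = 2^7.75
Decompose: 2^7.75 = 2^7 * 2^0.75
2^7 = 128, 2^0.75 ~ 1.6817928
PP ~ 128 * 1.6817928 = 215.2694784
Rounded to 2 decimals: 215.27

215.27


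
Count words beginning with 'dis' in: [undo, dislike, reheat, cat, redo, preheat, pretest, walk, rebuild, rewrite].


Checking each word for prefix 'dis':
  'undo' -> no (count: 0)
  'dislike' -> YES, starts with 'dis' (count: 1)
  'reheat' -> no (count: 1)
  'cat' -> no (count: 1)
  'redo' -> no (count: 1)
  'preheat' -> no (count: 1)
  'pretest' -> no (count: 1)
  'walk' -> no (count: 1)
  'rebuild' -> no (count: 1)
  'rewrite' -> no (count: 1)
Total with prefix 'dis': 1

1


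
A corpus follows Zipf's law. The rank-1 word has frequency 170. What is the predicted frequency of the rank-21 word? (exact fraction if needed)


Zipf's law: freq(rank) = f1 / rank
f1 = 170, rank = 21
freq = 170 / 21
GCD(170, 21) = 1
Simplified: 170/21

170/21


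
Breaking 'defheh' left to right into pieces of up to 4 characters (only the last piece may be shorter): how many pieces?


'defheh' has 6 characters.
Chunking with max size 4:
  Chunk 1: 'defh' (positions 0-3)
  Chunk 2: 'eh' (positions 4-5)
Total chunks: ceil(6 / 4) = 2

2


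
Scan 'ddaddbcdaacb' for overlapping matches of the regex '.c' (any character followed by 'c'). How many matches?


Pattern: .c means any character followed by 'c'.
Scanning 'ddaddbcdaacb' position-by-position:
  Pos 0: window 'dd' -> no
  Pos 1: window 'da' -> no
  Pos 2: window 'ad' -> no
  Pos 3: window 'dd' -> no
  Pos 4: window 'db' -> no
  Pos 5: window 'bc' -> MATCH
  Pos 6: window 'cd' -> no
  Pos 7: window 'da' -> no
  Pos 8: window 'aa' -> no
  Pos 9: window 'ac' -> MATCH
  Pos 10: window 'cb' -> no
  Pos 11: window 'b' -> no
Total matches: 2

2


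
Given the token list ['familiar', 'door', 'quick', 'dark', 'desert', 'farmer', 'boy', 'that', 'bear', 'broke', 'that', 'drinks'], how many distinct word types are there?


Listing all tokens and tracking unique types:
  Token 1: 'familiar' -> NEW (unique so far: 1)
  Token 2: 'door' -> NEW (unique so far: 2)
  Token 3: 'quick' -> NEW (unique so far: 3)
  Token 4: 'dark' -> NEW (unique so far: 4)
  Token 5: 'desert' -> NEW (unique so far: 5)
  Token 6: 'farmer' -> NEW (unique so far: 6)
  Token 7: 'boy' -> NEW (unique so far: 7)
  Token 8: 'that' -> NEW (unique so far: 8)
  Token 9: 'bear' -> NEW (unique so far: 9)
  Token 10: 'broke' -> NEW (unique so far: 10)
  Token 11: 'that' -> duplicate (unique so far: 10)
  Token 12: 'drinks' -> NEW (unique so far: 11)
Unique types: ('bear', 'boy', 'broke', 'dark', 'desert', 'door', 'drinks', 'familiar', 'farmer', 'quick', 'that')
Vocabulary size: 11

11


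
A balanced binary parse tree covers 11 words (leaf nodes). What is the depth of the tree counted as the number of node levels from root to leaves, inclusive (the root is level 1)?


In a balanced binary tree with n leaves the deepest leaf is ceil(log2(n)) edges below the root,
so counting node levels inclusive of root and leaves gives ceil(log2(n)) + 1 levels.
log2(11) = 3.4594
ceil(3.4594) = 4
levels = 4 + 1 = 5

5


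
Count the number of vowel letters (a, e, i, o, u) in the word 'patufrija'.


Scanning each character of 'patufrija':
  Position 1: 'p' -> consonant (running count: 0)
  Position 2: 'a' -> vowel (running count: 1)
  Position 3: 't' -> consonant (running count: 1)
  Position 4: 'u' -> vowel (running count: 2)
  Position 5: 'f' -> consonant (running count: 2)
  Position 6: 'r' -> consonant (running count: 2)
  Position 7: 'i' -> vowel (running count: 3)
  Position 8: 'j' -> consonant (running count: 3)
  Position 9: 'a' -> vowel (running count: 4)
Total vowels: 4

4


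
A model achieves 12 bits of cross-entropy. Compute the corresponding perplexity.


Perplexity formula: PP = 2^H
H = 12
PP = 2^12
PP = 2^12 = 4096

4096


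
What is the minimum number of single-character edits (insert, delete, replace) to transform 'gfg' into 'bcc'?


Building DP table for s1='gfg' (len 3) and s2='bcc' (len 3):
       b  c  c
    0  1  2  3
  g 1  1  2  3
  f 2  2  2  3
  g 3  3  3  3
Edit distance = dp[3][3] = 3

3


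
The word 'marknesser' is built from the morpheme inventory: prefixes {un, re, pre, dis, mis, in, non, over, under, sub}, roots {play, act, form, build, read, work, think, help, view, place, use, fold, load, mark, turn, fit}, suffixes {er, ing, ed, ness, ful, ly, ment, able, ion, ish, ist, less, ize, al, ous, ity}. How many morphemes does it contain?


Segmenting 'marknesser' against the inventory:
  'mark' -> root (morpheme 1)
  'ness' -> suffix (morpheme 2)
  'er' -> suffix (morpheme 3)
Total morphemes: 3

3


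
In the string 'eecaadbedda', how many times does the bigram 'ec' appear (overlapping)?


Scanning 'eecaadbedda' for bigram 'ec':
  Position 0: 'ee' -> no
  Position 1: 'ec' -> MATCH
  Position 2: 'ca' -> no
  Position 3: 'aa' -> no
  Position 4: 'ad' -> no
  Position 5: 'db' -> no
  Position 6: 'be' -> no
  Position 7: 'ed' -> no
  Position 8: 'dd' -> no
  Position 9: 'da' -> no
Total matches: 1

1


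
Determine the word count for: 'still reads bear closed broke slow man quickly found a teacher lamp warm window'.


Counting words by splitting on spaces:
  Word 1: 'still'
  Word 2: 'reads'
  Word 3: 'bear'
  Word 4: 'closed'
  Word 5: 'broke'
  Word 6: 'slow'
  Word 7: 'man'
  Word 8: 'quickly'
  Word 9: 'found'
  Word 10: 'a'
  Word 11: 'teacher'
  Word 12: 'lamp'
  Word 13: 'warm'
  Word 14: 'window'
Total words: 14

14


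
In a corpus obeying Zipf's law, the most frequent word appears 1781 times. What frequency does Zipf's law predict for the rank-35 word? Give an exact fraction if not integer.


Zipf's law: freq(rank) = f1 / rank
f1 = 1781, rank = 35
freq = 1781 / 35
GCD(1781, 35) = 1
Simplified: 1781/35

1781/35


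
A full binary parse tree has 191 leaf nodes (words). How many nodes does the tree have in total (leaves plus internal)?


Leaf nodes (terminals): 191
Internal nodes = n - 1 = 191 - 1 = 190
Total = leaves + internal = 191 + 190 = 381

381


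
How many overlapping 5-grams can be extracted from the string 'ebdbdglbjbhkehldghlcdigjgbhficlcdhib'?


String 'ebdbdglbjbhkehldghlcdigjgbhficlcdhib' has length L = 36.
Number of overlapping n-grams = L - n + 1
Substituting: 36 - 5 + 1 = 32

32


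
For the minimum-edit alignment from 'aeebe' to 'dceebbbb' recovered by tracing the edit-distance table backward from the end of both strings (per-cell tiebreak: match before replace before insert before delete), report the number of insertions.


Edit distance = 5. Backtracking from cell (5, 8) with preference match > replace > insert > delete,
then listing the resulting alignment 'aeebe' -> 'dceebbbb' left to right:
  Step 1: insert 'd' [insertion #1]
  Step 2: replace a->c
  Step 3: keep 'e'
  Step 4: keep 'e'
  Step 5: insert 'b' [insertion #2]
  Step 6: insert 'b' [insertion #3]
  Step 7: keep 'b'
  Step 8: replace e->b
Total insertions: 3

3


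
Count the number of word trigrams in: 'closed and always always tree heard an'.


Word trigrams from [7] words:
  Trigram 1: (closed and always)
  Trigram 2: (and always always)
  Trigram 3: (always always tree)
  Trigram 4: (always tree heard)
  Trigram 5: (tree heard an)
Total word trigrams: 7 - 2 = 5

5


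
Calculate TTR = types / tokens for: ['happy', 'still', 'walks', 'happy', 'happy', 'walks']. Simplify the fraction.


Tokens: 6
Unique types: ('happy', 'still', 'walks') = 3
TTR = 3/6
Simplify: divide both by 3 -> 1/2
TTR = 1/2

1/2


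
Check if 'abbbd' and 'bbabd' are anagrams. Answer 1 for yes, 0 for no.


Sort characters of 'abbbd': 'abbbd'
Sort characters of 'bbabd': 'abbbd'
Sorted forms match -> they ARE anagrams
Result: 1

1


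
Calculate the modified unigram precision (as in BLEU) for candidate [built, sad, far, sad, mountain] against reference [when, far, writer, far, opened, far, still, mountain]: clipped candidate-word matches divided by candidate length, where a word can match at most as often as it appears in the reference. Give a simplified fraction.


Reference word counts: {'far': 3, 'mountain': 1, 'opened': 1, 'still': 1, 'when': 1, 'writer': 1}
Checking each candidate word (with clipping):
  'built' -> not in reference -> no match (matches: 0)
  'sad' -> not in reference -> no match (matches: 0)
  'far' -> in reference (ref count 3, used 1/3) -> match (matches: 1)
  'sad' -> not in reference -> no match (matches: 1)
  'mountain' -> in reference (ref count 1, used 1/1) -> match (matches: 2)
Clipped matches: 2, Candidate length: 5
Precision = 2/5

2/5


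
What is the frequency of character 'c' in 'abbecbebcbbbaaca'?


Scanning 'abbecbebcbbbaaca' for 'c':
  Position 4: 'c' -> MATCH (count: 1)
  Position 8: 'c' -> MATCH (count: 2)
  Position 14: 'c' -> MATCH (count: 3)
Total occurrences of 'c': 3

3


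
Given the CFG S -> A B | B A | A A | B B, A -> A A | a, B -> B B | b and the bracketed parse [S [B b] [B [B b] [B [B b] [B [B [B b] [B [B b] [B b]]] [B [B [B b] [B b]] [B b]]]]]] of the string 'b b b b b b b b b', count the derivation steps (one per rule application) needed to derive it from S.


Every bracketed nonterminal node [X ...] in the tree is produced by exactly one rule application.
Reading the tree off as a leftmost derivation:
  Step 1: S  =>  B B   (applied S -> B B)
  Step 2: B B  =>  b B   (applied B -> b)
  Step 3: b B  =>  b B B   (applied B -> B B)
  Step 4: b B B  =>  b b B   (applied B -> b)
  Step 5: b b B  =>  b b B B   (applied B -> B B)
  Step 6: b b B B  =>  b b b B   (applied B -> b)
  Step 7: b b b B  =>  b b b B B   (applied B -> B B)
  Step 8: b b b B B  =>  b b b B B B   (applied B -> B B)
  Step 9: b b b B B B  =>  b b b b B B   (applied B -> b)
  Step 10: b b b b B B  =>  b b b b B B B   (applied B -> B B)
  Step 11: b b b b B B B  =>  b b b b b B B   (applied B -> b)
  Step 12: b b b b b B B  =>  b b b b b b B   (applied B -> b)
  Step 13: b b b b b b B  =>  b b b b b b B B   (applied B -> B B)
  Step 14: b b b b b b B B  =>  b b b b b b B B B   (applied B -> B B)
  Step 15: b b b b b b B B B  =>  b b b b b b b B B   (applied B -> b)
  Step 16: b b b b b b b B B  =>  b b b b b b b b B   (applied B -> b)
  Step 17: b b b b b b b b B  =>  b b b b b b b b b   (applied B -> b)
Final yield: b b b b b b b b b
Total rewrite steps: 17

17


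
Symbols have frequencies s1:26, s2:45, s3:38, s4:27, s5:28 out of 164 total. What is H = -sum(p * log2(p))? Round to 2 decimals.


Computing entropy H = -sum(p_i * log2(p_i)):
  s1: p = 26/164 = 0.1585, -p*log2(p) = 0.4212
  s2: p = 45/164 = 0.2744, -p*log2(p) = 0.5119
  s3: p = 38/164 = 0.2317, -p*log2(p) = 0.4888
  s4: p = 27/164 = 0.1646, -p*log2(p) = 0.4285
  s5: p = 28/164 = 0.1707, -p*log2(p) = 0.4354
H = sum of terms = 2.2858
Rounded to 2 decimals: 2.29

2.29


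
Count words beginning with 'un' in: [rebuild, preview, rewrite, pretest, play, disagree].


Checking each word for prefix 'un':
  'rebuild' -> no (count: 0)
  'preview' -> no (count: 0)
  'rewrite' -> no (count: 0)
  'pretest' -> no (count: 0)
  'play' -> no (count: 0)
  'disagree' -> no (count: 0)
Total with prefix 'un': 0

0


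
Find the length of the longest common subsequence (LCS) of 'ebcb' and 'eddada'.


DP table for LCS of 'ebcb' and 'eddada':
       e  d  d  a  d  a
    0  0  0  0  0  0  0
  e 0  1  1  1  1  1  1
  b 0  1  1  1  1  1  1
  c 0  1  1  1  1  1  1
  b 0  1  1  1  1  1  1
LCS: 'e'
LCS length = 1

1


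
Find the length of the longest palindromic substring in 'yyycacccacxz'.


Scanning 'yyycacccacxz' for palindromic substrings.
Substring at positions 3-9: 'cacccac'.
Check: reverse('cacccac') = 'cacccac' -> palindrome confirmed.
Neighbouring characters ('y' / 'x') break symmetry, so it cannot extend further.
No longer palindromic substring exists; longest length = 7

7


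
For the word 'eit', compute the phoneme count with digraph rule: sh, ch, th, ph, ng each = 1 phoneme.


Parsing 'eit' greedily, digraphs first:
  'e' -> vowel phoneme (phonemes so far: 1)
  'i' -> vowel phoneme (phonemes so far: 2)
  't' -> consonant phoneme (phonemes so far: 3)
Total phonemes: 3

3


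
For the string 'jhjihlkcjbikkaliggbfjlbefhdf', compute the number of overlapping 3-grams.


String 'jhjihlkcjbikkaliggbfjlbefhdf' has length L = 28.
Number of overlapping n-grams = L - n + 1
Substituting: 28 - 3 + 1 = 26

26


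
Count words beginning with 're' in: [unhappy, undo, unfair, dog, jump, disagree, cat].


Checking each word for prefix 're':
  'unhappy' -> no (count: 0)
  'undo' -> no (count: 0)
  'unfair' -> no (count: 0)
  'dog' -> no (count: 0)
  'jump' -> no (count: 0)
  'disagree' -> no (count: 0)
  'cat' -> no (count: 0)
Total with prefix 're': 0

0


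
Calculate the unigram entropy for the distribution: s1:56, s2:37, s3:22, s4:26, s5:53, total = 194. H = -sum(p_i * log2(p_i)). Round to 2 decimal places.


Computing entropy H = -sum(p_i * log2(p_i)):
  s1: p = 56/194 = 0.2887, -p*log2(p) = 0.5174
  s2: p = 37/194 = 0.1907, -p*log2(p) = 0.4559
  s3: p = 22/194 = 0.1134, -p*log2(p) = 0.3561
  s4: p = 26/194 = 0.1340, -p*log2(p) = 0.3886
  s5: p = 53/194 = 0.2732, -p*log2(p) = 0.5114
H = sum of terms = 2.2294
Rounded to 2 decimals: 2.23

2.23


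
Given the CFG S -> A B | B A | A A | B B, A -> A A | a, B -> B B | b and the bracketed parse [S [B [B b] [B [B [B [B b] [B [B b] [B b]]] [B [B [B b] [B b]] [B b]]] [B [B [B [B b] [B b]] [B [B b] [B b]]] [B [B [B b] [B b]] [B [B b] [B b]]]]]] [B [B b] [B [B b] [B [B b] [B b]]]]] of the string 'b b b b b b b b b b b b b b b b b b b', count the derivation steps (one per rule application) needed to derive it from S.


Every bracketed nonterminal node [X ...] in the tree is produced by exactly one rule application.
Reading the tree off as a leftmost derivation:
  Step 1: S  =>  B B   (applied S -> B B)
  Step 2: B B  =>  B B B   (applied B -> B B)
  Step 3: B B B  =>  b B B   (applied B -> b)
  Step 4: b B B  =>  b B B B   (applied B -> B B)
  Step 5: b B B B  =>  b B B B B   (applied B -> B B)
  Step 6: b B B B B  =>  b B B B B B   (applied B -> B B)
  Step 7: b B B B B B  =>  b b B B B B   (applied B -> b)
  Step 8: b b B B B B  =>  b b B B B B B   (applied B -> B B)
  Step 9: b b B B B B B  =>  b b b B B B B   (applied B -> b)
  Step 10: b b b B B B B  =>  b b b b B B B   (applied B -> b)
  Step 11: b b b b B B B  =>  b b b b B B B B   (applied B -> B B)
  Step 12: b b b b B B B B  =>  b b b b B B B B B   (applied B -> B B)
  Step 13: b b b b B B B B B  =>  b b b b b B B B B   (applied B -> b)
  Step 14: b b b b b B B B B  =>  b b b b b b B B B   (applied B -> b)
  Step 15: b b b b b b B B B  =>  b b b b b b b B B   (applied B -> b)
  Step 16: b b b b b b b B B  =>  b b b b b b b B B B   (applied B -> B B)
  Step 17: b b b b b b b B B B  =>  b b b b b b b B B B B   (applied B -> B B)
  Step 18: b b b b b b b B B B B  =>  b b b b b b b B B B B B   (applied B -> B B)
  Step 19: b b b b b b b B B B B B  =>  b b b b b b b b B B B B   (applied B -> b)
  Step 20: b b b b b b b b B B B B  =>  b b b b b b b b b B B B   (applied B -> b)
  Step 21: b b b b b b b b b B B B  =>  b b b b b b b b b B B B B   (applied B -> B B)
  Step 22: b b b b b b b b b B B B B  =>  b b b b b b b b b b B B B   (applied B -> b)
  Step 23: b b b b b b b b b b B B B  =>  b b b b b b b b b b b B B   (applied B -> b)
  Step 24: b b b b b b b b b b b B B  =>  b b b b b b b b b b b B B B   (applied B -> B B)
  Step 25: b b b b b b b b b b b B B B  =>  b b b b b b b b b b b B B B B   (applied B -> B B)
  Step 26: b b b b b b b b b b b B B B B  =>  b b b b b b b b b b b b B B B   (applied B -> b)
  Step 27: b b b b b b b b b b b b B B B  =>  b b b b b b b b b b b b b B B   (applied B -> b)
  Step 28: b b b b b b b b b b b b b B B  =>  b b b b b b b b b b b b b B B B   (applied B -> B B)
  Step 29: b b b b b b b b b b b b b B B B  =>  b b b b b b b b b b b b b b B B   (applied B -> b)
  Step 30: b b b b b b b b b b b b b b B B  =>  b b b b b b b b b b b b b b b B   (applied B -> b)
  Step 31: b b b b b b b b b b b b b b b B  =>  b b b b b b b b b b b b b b b B B   (applied B -> B B)
  Step 32: b b b b b b b b b b b b b b b B B  =>  b b b b b b b b b b b b b b b b B   (applied B -> b)
  Step 33: b b b b b b b b b b b b b b b b B  =>  b b b b b b b b b b b b b b b b B B   (applied B -> B B)
  Step 34: b b b b b b b b b b b b b b b b B B  =>  b b b b b b b b b b b b b b b b b B   (applied B -> b)
  Step 35: b b b b b b b b b b b b b b b b b B  =>  b b b b b b b b b b b b b b b b b B B   (applied B -> B B)
  Step 36: b b b b b b b b b b b b b b b b b B B  =>  b b b b b b b b b b b b b b b b b b B   (applied B -> b)
  Step 37: b b b b b b b b b b b b b b b b b b B  =>  b b b b b b b b b b b b b b b b b b b   (applied B -> b)
Final yield: b b b b b b b b b b b b b b b b b b b
Total rewrite steps: 37

37
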